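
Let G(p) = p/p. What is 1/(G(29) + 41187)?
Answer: 1/41188 ≈ 2.4279e-5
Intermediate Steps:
G(p) = 1
1/(G(29) + 41187) = 1/(1 + 41187) = 1/41188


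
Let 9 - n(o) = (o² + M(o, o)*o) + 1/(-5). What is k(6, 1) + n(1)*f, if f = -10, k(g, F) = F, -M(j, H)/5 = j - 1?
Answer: -81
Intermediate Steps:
M(j, H) = 5 - 5*j (M(j, H) = -5*(j - 1) = -5*(-1 + j) = 5 - 5*j)
n(o) = 46/5 - o² - o*(5 - 5*o) (n(o) = 9 - ((o² + (5 - 5*o)*o) + 1/(-5)) = 9 - ((o² + o*(5 - 5*o)) - ⅕) = 9 - (-⅕ + o² + o*(5 - 5*o)) = 9 + (⅕ - o² - o*(5 - 5*o)) = 46/5 - o² - o*(5 - 5*o))
k(6, 1) + n(1)*f = 1 + (46/5 - 5*1 + 4*1²)*(-10) = 1 + (46/5 - 5 + 4*1)*(-10) = 1 + (46/5 - 5 + 4)*(-10) = 1 + (41/5)*(-10) = 1 - 82 = -81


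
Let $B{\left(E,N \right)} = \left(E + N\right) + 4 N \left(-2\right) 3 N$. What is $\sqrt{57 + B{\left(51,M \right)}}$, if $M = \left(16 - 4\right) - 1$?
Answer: $i \sqrt{2785} \approx 52.773 i$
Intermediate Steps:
$M = 11$ ($M = 12 - 1 = 11$)
$B{\left(E,N \right)} = E + N - 24 N^{2}$ ($B{\left(E,N \right)} = \left(E + N\right) + - 8 N 3 N = \left(E + N\right) + - 24 N N = \left(E + N\right) - 24 N^{2} = E + N - 24 N^{2}$)
$\sqrt{57 + B{\left(51,M \right)}} = \sqrt{57 + \left(51 + 11 - 24 \cdot 11^{2}\right)} = \sqrt{57 + \left(51 + 11 - 2904\right)} = \sqrt{57 - 2842} = \sqrt{-2785} = i \sqrt{2785}$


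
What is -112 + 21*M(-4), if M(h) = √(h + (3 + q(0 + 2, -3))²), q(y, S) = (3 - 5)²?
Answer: -112 + 63*√5 ≈ 28.872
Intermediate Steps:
q(y, S) = 4 (q(y, S) = (-2)² = 4)
M(h) = √(49 + h) (M(h) = √(h + (3 + 4)²) = √(h + 7²) = √(h + 49) = √(49 + h))
-112 + 21*M(-4) = -112 + 21*√(49 - 4) = -112 + 21*√45 = -112 + 21*(3*√5) = -112 + 63*√5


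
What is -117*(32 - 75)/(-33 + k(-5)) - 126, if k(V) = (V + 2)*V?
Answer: -811/2 ≈ -405.50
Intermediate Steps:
k(V) = V*(2 + V) (k(V) = (2 + V)*V = V*(2 + V))
-117*(32 - 75)/(-33 + k(-5)) - 126 = -117*(32 - 75)/(-33 - 5*(2 - 5)) - 126 = -(-5031)/(-33 - 5*(-3)) - 126 = -(-5031)/(-33 + 15) - 126 = -(-5031)/(-18) - 126 = -(-5031)*(-1)/18 - 126 = -117*43/18 - 126 = -559/2 - 126 = -811/2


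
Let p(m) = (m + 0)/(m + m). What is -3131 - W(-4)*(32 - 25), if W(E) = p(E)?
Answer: -6269/2 ≈ -3134.5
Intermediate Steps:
p(m) = 1/2 (p(m) = m/((2*m)) = m*(1/(2*m)) = 1/2)
W(E) = 1/2
-3131 - W(-4)*(32 - 25) = -3131 - (32 - 25)/2 = -3131 - 7/2 = -6269/2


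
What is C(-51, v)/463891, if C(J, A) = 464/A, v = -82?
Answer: -232/19019531 ≈ -1.2198e-5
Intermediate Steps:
C(-51, v)/463891 = (464/(-82))/463891 = (464*(-1/82))*(1/463891) = -232/41*1/463891 = -232/19019531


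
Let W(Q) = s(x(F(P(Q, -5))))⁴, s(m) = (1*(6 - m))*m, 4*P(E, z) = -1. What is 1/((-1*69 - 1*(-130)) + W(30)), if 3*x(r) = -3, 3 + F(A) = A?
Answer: 1/2462 ≈ 0.00040617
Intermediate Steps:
P(E, z) = -¼ (P(E, z) = (¼)*(-1) = -¼)
F(A) = -3 + A
x(r) = -1 (x(r) = (⅓)*(-3) = -1)
s(m) = m*(6 - m) (s(m) = (6 - m)*m = m*(6 - m))
W(Q) = 2401 (W(Q) = (-(6 - 1*(-1)))⁴ = (-(6 + 1))⁴ = (-1*7)⁴ = (-7)⁴ = 2401)
1/((-1*69 - 1*(-130)) + W(30)) = 1/((-1*69 - 1*(-130)) + 2401) = 1/((-69 + 130) + 2401) = 1/(61 + 2401) = 1/2462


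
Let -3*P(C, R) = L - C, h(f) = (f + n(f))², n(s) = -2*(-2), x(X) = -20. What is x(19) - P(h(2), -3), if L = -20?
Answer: -116/3 ≈ -38.667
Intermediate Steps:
n(s) = 4
h(f) = (4 + f)² (h(f) = (f + 4)² = (4 + f)²)
P(C, R) = 20/3 + C/3 (P(C, R) = -(-20 - C)/3 = 20/3 + C/3)
x(19) - P(h(2), -3) = -20 - (20/3 + (4 + 2)²/3) = -20 - (20/3 + (⅓)*6²) = -20 - (20/3 + (⅓)*36) = -20 - (20/3 + 12) = -20 - 1*56/3 = -20 - 56/3 = -116/3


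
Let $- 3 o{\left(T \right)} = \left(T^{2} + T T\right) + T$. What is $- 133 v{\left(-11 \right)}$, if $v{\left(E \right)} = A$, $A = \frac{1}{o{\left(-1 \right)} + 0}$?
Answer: $399$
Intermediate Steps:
$o{\left(T \right)} = - \frac{2 T^{2}}{3} - \frac{T}{3}$ ($o{\left(T \right)} = - \frac{\left(T^{2} + T T\right) + T}{3} = - \frac{\left(T^{2} + T^{2}\right) + T}{3} = - \frac{2 T^{2} + T}{3} = - \frac{T + 2 T^{2}}{3} = - \frac{2 T^{2}}{3} - \frac{T}{3}$)
$A = -3$ ($A = \frac{1}{\left(- \frac{1}{3}\right) \left(-1\right) \left(1 + 2 \left(-1\right)\right) + 0} = \frac{1}{\left(- \frac{1}{3}\right) \left(-1\right) \left(1 - 2\right) + 0} = \frac{1}{\left(- \frac{1}{3}\right) \left(-1\right) \left(-1\right) + 0} = \frac{1}{- \frac{1}{3} + 0} = \frac{1}{- \frac{1}{3}} = -3$)
$v{\left(E \right)} = -3$
$- 133 v{\left(-11 \right)} = \left(-133\right) \left(-3\right) = 399$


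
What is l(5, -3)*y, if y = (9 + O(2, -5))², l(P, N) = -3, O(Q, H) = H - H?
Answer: -243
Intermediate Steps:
O(Q, H) = 0
y = 81 (y = (9 + 0)² = 9² = 81)
l(5, -3)*y = -3*81 = -243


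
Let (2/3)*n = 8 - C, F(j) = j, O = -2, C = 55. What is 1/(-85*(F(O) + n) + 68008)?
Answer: 2/148341 ≈ 1.3482e-5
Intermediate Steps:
n = -141/2 (n = 3*(8 - 1*55)/2 = 3*(8 - 55)/2 = (3/2)*(-47) = -141/2 ≈ -70.500)
1/(-85*(F(O) + n) + 68008) = 1/(-85*(-2 - 141/2) + 68008) = 1/(-85*(-145/2) + 68008) = 1/(12325/2 + 68008) = 1/(148341/2) = 2/148341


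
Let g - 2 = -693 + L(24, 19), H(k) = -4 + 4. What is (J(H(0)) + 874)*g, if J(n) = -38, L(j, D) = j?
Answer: -557612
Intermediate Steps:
H(k) = 0
g = -667 (g = 2 + (-693 + 24) = 2 - 669 = -667)
(J(H(0)) + 874)*g = (-38 + 874)*(-667) = 836*(-667) = -557612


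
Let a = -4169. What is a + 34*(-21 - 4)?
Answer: -5019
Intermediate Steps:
a + 34*(-21 - 4) = -4169 + 34*(-21 - 4) = -4169 + 34*(-25) = -4169 - 850 = -5019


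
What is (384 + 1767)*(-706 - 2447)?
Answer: -6782103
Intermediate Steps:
(384 + 1767)*(-706 - 2447) = 2151*(-3153) = -6782103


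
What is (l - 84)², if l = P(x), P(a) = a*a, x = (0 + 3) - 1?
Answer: 6400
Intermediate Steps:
x = 2 (x = 3 - 1 = 2)
P(a) = a²
l = 4 (l = 2² = 4)
(l - 84)² = (4 - 84)² = (-80)² = 6400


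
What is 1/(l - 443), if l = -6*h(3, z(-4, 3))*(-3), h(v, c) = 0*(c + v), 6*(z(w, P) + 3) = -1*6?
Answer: -1/443 ≈ -0.0022573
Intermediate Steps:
z(w, P) = -4 (z(w, P) = -3 + (-1*6)/6 = -3 + (1/6)*(-6) = -3 - 1 = -4)
h(v, c) = 0
l = 0 (l = -6*0*(-3) = 0*(-3) = 0)
1/(l - 443) = 1/(0 - 443) = 1/(-443) = -1/443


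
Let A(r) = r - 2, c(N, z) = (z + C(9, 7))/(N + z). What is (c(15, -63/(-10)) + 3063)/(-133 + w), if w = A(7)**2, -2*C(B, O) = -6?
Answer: -54376/1917 ≈ -28.365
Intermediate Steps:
C(B, O) = 3 (C(B, O) = -1/2*(-6) = 3)
c(N, z) = (3 + z)/(N + z) (c(N, z) = (z + 3)/(N + z) = (3 + z)/(N + z))
A(r) = -2 + r
w = 25 (w = (-2 + 7)**2 = 5**2 = 25)
(c(15, -63/(-10)) + 3063)/(-133 + w) = ((3 - 63/(-10))/(15 - 63/(-10)) + 3063)/(-133 + 25) = ((3 - 63*(-1/10))/(15 - 63*(-1/10)) + 3063)/(-108) = ((3 + 63/10)/(15 + 63/10) + 3063)*(-1/108) = ((93/10)/(213/10) + 3063)*(-1/108) = ((10/213)*(93/10) + 3063)*(-1/108) = (31/71 + 3063)*(-1/108) = (217504/71)*(-1/108) = -54376/1917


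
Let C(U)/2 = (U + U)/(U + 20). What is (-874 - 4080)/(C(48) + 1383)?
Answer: -84218/23559 ≈ -3.5748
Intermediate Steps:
C(U) = 4*U/(20 + U) (C(U) = 2*((U + U)/(U + 20)) = 2*((2*U)/(20 + U)) = 2*(2*U/(20 + U)) = 4*U/(20 + U))
(-874 - 4080)/(C(48) + 1383) = (-874 - 4080)/(4*48/(20 + 48) + 1383) = -4954/(4*48/68 + 1383) = -4954/(4*48*(1/68) + 1383) = -4954/(48/17 + 1383) = -4954/23559/17 = -4954*17/23559 = -84218/23559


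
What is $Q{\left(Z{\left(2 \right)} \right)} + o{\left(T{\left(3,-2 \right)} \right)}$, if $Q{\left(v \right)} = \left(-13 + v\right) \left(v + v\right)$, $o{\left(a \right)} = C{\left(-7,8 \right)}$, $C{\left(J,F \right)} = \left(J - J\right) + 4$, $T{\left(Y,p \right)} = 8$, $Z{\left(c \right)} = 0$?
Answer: $4$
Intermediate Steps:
$C{\left(J,F \right)} = 4$ ($C{\left(J,F \right)} = 0 + 4 = 4$)
$o{\left(a \right)} = 4$
$Q{\left(v \right)} = 2 v \left(-13 + v\right)$ ($Q{\left(v \right)} = \left(-13 + v\right) 2 v = 2 v \left(-13 + v\right)$)
$Q{\left(Z{\left(2 \right)} \right)} + o{\left(T{\left(3,-2 \right)} \right)} = 2 \cdot 0 \left(-13 + 0\right) + 4 = 2 \cdot 0 \left(-13\right) + 4 = 0 + 4 = 4$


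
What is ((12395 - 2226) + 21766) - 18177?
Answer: 13758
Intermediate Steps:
((12395 - 2226) + 21766) - 18177 = (10169 + 21766) - 18177 = 31935 - 18177 = 13758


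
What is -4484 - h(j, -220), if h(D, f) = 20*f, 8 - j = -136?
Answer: -84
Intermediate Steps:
j = 144 (j = 8 - 1*(-136) = 8 + 136 = 144)
-4484 - h(j, -220) = -4484 - 20*(-220) = -4484 - 1*(-4400) = -4484 + 4400 = -84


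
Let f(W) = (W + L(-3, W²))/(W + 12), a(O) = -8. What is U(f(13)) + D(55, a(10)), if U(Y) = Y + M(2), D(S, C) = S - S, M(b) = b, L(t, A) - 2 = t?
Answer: 62/25 ≈ 2.4800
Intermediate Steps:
L(t, A) = 2 + t
D(S, C) = 0
f(W) = (-1 + W)/(12 + W) (f(W) = (W + (2 - 3))/(W + 12) = (W - 1)/(12 + W) = (-1 + W)/(12 + W))
U(Y) = 2 + Y (U(Y) = Y + 2 = 2 + Y)
U(f(13)) + D(55, a(10)) = (2 + (-1 + 13)/(12 + 13)) + 0 = (2 + 12/25) + 0 = 62/25 + 0 = 62/25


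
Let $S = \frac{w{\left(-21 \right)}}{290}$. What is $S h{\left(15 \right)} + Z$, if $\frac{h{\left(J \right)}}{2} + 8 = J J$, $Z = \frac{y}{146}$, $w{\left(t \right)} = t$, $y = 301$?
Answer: $- \frac{621677}{21170} \approx -29.366$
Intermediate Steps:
$Z = \frac{301}{146} \approx 2.0616$
$h{\left(J \right)} = -16 + 2 J^{2}$ ($h{\left(J \right)} = -16 + 2 J J = -16 + 2 J^{2}$)
$S = - \frac{21}{290} \approx -0.072414$
$S h{\left(15 \right)} + Z = - \frac{21 \left(-16 + 2 \cdot 15^{2}\right)}{290} + \frac{301}{146} = - \frac{21 \left(-16 + 2 \cdot 225\right)}{290} + \frac{301}{146} = - \frac{21 \left(-16 + 450\right)}{290} + \frac{301}{146} = \left(- \frac{21}{290}\right) 434 + \frac{301}{146} = - \frac{4557}{145} + \frac{301}{146} = - \frac{621677}{21170}$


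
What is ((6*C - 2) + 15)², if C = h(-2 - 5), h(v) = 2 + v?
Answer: 289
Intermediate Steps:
C = -5 (C = 2 + (-2 - 5) = 2 - 7 = -5)
((6*C - 2) + 15)² = ((6*(-5) - 2) + 15)² = ((-30 - 2) + 15)² = (-32 + 15)² = (-17)² = 289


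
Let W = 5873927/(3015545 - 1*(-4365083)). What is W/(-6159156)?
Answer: -5873927/45458439229968 ≈ -1.2922e-7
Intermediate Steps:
W = 5873927/7380628 (W = 5873927/(3015545 + 4365083) = 5873927/7380628 ≈ 0.79586)
W/(-6159156) = (5873927/7380628)/(-6159156) = (5873927/7380628)*(-1/6159156) = -5873927/45458439229968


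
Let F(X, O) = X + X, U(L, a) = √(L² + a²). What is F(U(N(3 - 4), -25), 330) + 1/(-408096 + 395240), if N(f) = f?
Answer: -1/12856 + 2*√626 ≈ 50.040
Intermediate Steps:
F(X, O) = 2*X
F(U(N(3 - 4), -25), 330) + 1/(-408096 + 395240) = 2*√((3 - 4)² + (-25)²) + 1/(-408096 + 395240) = 2*√((-1)² + 625) + 1/(-12856) = 2*√(1 + 625) - 1/12856 = 2*√626 - 1/12856 = -1/12856 + 2*√626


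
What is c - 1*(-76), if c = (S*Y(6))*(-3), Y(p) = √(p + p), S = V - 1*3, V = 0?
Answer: 76 + 18*√3 ≈ 107.18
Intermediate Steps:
S = -3 (S = 0 - 1*3 = 0 - 3 = -3)
Y(p) = √2*√p (Y(p) = √(2*p) = √2*√p)
c = 18*√3 (c = -3*√2*√6*(-3) = -6*√3*(-3) = 18*√3 ≈ 31.177)
c - 1*(-76) = 18*√3 - 1*(-76) = 18*√3 + 76 = 76 + 18*√3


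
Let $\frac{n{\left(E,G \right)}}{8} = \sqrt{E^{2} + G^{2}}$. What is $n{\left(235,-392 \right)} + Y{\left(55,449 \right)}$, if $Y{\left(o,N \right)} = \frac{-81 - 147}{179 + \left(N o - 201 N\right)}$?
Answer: $\frac{228}{65375} + 8 \sqrt{208889} \approx 3656.4$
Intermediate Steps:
$n{\left(E,G \right)} = 8 \sqrt{E^{2} + G^{2}}$
$Y{\left(o,N \right)} = - \frac{228}{179 - 201 N + N o}$ ($Y{\left(o,N \right)} = - \frac{228}{179 + \left(- 201 N + N o\right)} = - \frac{228}{179 - 201 N + N o}$)
$n{\left(235,-392 \right)} + Y{\left(55,449 \right)} = 8 \sqrt{235^{2} + \left(-392\right)^{2}} - \frac{228}{179 - 90249 + 449 \cdot 55} = 8 \sqrt{55225 + 153664} - \frac{228}{179 - 90249 + 24695} = 8 \sqrt{208889} - \frac{228}{-65375} = 8 \sqrt{208889} - - \frac{228}{65375} = 8 \sqrt{208889} + \frac{228}{65375} = \frac{228}{65375} + 8 \sqrt{208889}$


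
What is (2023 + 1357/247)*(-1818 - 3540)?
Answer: -141292716/13 ≈ -1.0869e+7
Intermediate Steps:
(2023 + 1357/247)*(-1818 - 3540) = (2023 + 1357*(1/247))*(-5358) = (2023 + 1357/247)*(-5358) = (501038/247)*(-5358) = -141292716/13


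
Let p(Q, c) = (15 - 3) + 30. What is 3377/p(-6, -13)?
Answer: 3377/42 ≈ 80.405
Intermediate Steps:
p(Q, c) = 42 (p(Q, c) = 12 + 30 = 42)
3377/p(-6, -13) = 3377/42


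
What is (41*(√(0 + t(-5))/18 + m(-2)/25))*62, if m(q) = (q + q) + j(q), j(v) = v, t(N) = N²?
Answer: 21607/225 ≈ 96.031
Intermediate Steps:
m(q) = 3*q (m(q) = (q + q) + q = 2*q + q = 3*q)
(41*(√(0 + t(-5))/18 + m(-2)/25))*62 = (41*(√(0 + (-5)²)/18 + (3*(-2))/25))*62 = (41*(√(0 + 25)*(1/18) - 6*1/25))*62 = (41*(√25*(1/18) - 6/25))*62 = (41*(5*(1/18) - 6/25))*62 = (41*(5/18 - 6/25))*62 = (41*(17/450))*62 = (697/450)*62 = 21607/225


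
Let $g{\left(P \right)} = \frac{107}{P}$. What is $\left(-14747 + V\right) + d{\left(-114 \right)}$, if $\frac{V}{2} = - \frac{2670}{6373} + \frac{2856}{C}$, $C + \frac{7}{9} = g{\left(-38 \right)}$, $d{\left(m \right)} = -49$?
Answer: $- \frac{128344685784}{7832417} \approx -16386.0$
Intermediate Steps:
$C = - \frac{1229}{342}$ ($C = - \frac{7}{9} + \frac{107}{-38} = - \frac{7}{9} + 107 \left(- \frac{1}{38}\right) = - \frac{7}{9} - \frac{107}{38} = - \frac{1229}{342} \approx -3.5936$)
$V = - \frac{12456243852}{7832417}$ ($V = 2 \left(- \frac{2670}{6373} + \frac{2856}{- \frac{1229}{342}}\right) = 2 \left(\left(-2670\right) \frac{1}{6373} + 2856 \left(- \frac{342}{1229}\right)\right) = 2 \left(- \frac{2670}{6373} - \frac{976752}{1229}\right) = 2 \left(- \frac{6228121926}{7832417}\right) = - \frac{12456243852}{7832417} \approx -1590.3$)
$\left(-14747 + V\right) + d{\left(-114 \right)} = \left(-14747 - \frac{12456243852}{7832417}\right) - 49 = - \frac{127960897351}{7832417} - 49 = - \frac{128344685784}{7832417}$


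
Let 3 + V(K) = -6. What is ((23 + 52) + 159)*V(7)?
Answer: -2106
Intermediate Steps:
V(K) = -9 (V(K) = -3 - 6 = -9)
((23 + 52) + 159)*V(7) = ((23 + 52) + 159)*(-9) = (75 + 159)*(-9) = 234*(-9) = -2106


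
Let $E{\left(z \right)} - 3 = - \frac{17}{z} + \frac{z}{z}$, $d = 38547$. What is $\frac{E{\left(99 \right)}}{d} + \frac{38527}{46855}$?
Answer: $\frac{147042684676}{178805848815} \approx 0.82236$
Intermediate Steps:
$E{\left(z \right)} = 4 - \frac{17}{z}$ ($E{\left(z \right)} = 3 - \left(\frac{17}{z} - \frac{z}{z}\right) = 3 + \left(- \frac{17}{z} + 1\right) = 3 + \left(1 - \frac{17}{z}\right) = 4 - \frac{17}{z}$)
$\frac{E{\left(99 \right)}}{d} + \frac{38527}{46855} = \frac{4 - \frac{17}{99}}{38547} + \frac{38527}{46855} = \left(4 - \frac{17}{99}\right) \frac{1}{38547} + 38527 \cdot \frac{1}{46855} = \left(4 - \frac{17}{99}\right) \frac{1}{38547} + \frac{38527}{46855} = \frac{379}{99} \cdot \frac{1}{38547} + \frac{38527}{46855} = \frac{379}{3816153} + \frac{38527}{46855} = \frac{147042684676}{178805848815}$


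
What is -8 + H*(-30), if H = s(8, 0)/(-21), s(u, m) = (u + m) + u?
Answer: 104/7 ≈ 14.857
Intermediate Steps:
s(u, m) = m + 2*u (s(u, m) = (m + u) + u = m + 2*u)
H = -16/21 (H = (0 + 2*8)/(-21) = (0 + 16)*(-1/21) = 16*(-1/21) = -16/21 ≈ -0.76190)
-8 + H*(-30) = -8 - 16/21*(-30) = -8 + 160/7 = 104/7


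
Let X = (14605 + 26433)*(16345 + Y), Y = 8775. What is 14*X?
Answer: 14432243840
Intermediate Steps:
X = 1030874560 (X = (14605 + 26433)*(16345 + 8775) = 41038*25120 = 1030874560)
14*X = 14*1030874560 = 14432243840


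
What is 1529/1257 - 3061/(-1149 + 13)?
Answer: 5584621/1427952 ≈ 3.9109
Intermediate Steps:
1529/1257 - 3061/(-1149 + 13) = 1529*(1/1257) - 3061/(-1136) = 1529/1257 - 3061*(-1/1136) = 1529/1257 + 3061/1136 = 5584621/1427952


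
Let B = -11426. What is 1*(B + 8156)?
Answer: -3270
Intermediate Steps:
1*(B + 8156) = 1*(-11426 + 8156) = 1*(-3270) = -3270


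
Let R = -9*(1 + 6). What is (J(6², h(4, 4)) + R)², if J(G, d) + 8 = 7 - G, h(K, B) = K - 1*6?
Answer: 10000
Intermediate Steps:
h(K, B) = -6 + K (h(K, B) = K - 6 = -6 + K)
J(G, d) = -1 - G (J(G, d) = -8 + (7 - G) = -1 - G)
R = -63 (R = -9*7 = -63)
(J(6², h(4, 4)) + R)² = ((-1 - 1*6²) - 63)² = ((-1 - 1*36) - 63)² = ((-1 - 36) - 63)² = (-37 - 63)² = (-100)² = 10000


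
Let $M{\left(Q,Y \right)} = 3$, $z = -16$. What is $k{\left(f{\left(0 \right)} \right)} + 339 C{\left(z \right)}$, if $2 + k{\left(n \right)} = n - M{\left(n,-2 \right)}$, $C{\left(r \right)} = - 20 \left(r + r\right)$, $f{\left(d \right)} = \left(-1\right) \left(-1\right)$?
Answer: $216956$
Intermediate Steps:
$f{\left(d \right)} = 1$
$C{\left(r \right)} = - 40 r$ ($C{\left(r \right)} = - 20 \cdot 2 r = - 40 r$)
$k{\left(n \right)} = -5 + n$ ($k{\left(n \right)} = -2 + \left(n - 3\right) = -2 + \left(-3 + n\right) = -5 + n$)
$k{\left(f{\left(0 \right)} \right)} + 339 C{\left(z \right)} = \left(-5 + 1\right) + 339 \left(\left(-40\right) \left(-16\right)\right) = -4 + 339 \cdot 640 = -4 + 216960 = 216956$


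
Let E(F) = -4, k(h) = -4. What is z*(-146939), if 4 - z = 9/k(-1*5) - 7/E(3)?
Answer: -1322451/2 ≈ -6.6123e+5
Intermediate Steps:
z = 9/2 (z = 4 - (9/(-4) - 7/(-4)) = 4 - (9*(-1/4) - 7*(-1/4)) = 4 - (-9/4 + 7/4) = 4 - 1*(-1/2) = 4 + 1/2 = 9/2 ≈ 4.5000)
z*(-146939) = (9/2)*(-146939) = -1322451/2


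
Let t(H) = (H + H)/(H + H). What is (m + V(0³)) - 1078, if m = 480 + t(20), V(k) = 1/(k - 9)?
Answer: -5374/9 ≈ -597.11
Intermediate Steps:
t(H) = 1 (t(H) = (2*H)/((2*H)) = (2*H)*(1/(2*H)) = 1)
V(k) = 1/(-9 + k)
m = 481 (m = 480 + 1 = 481)
(m + V(0³)) - 1078 = (481 + 1/(-9 + 0³)) - 1078 = (481 + 1/(-9 + 0)) - 1078 = (481 + 1/(-9)) - 1078 = (481 - ⅑) - 1078 = 4328/9 - 1078 = -5374/9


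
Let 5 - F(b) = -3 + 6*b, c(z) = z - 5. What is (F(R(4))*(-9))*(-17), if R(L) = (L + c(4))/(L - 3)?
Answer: -1530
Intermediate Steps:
c(z) = -5 + z
R(L) = (-1 + L)/(-3 + L) (R(L) = (L + (-5 + 4))/(L - 3) = (L - 1)/(-3 + L) = (-1 + L)/(-3 + L))
F(b) = 8 - 6*b (F(b) = 5 - (-3 + 6*b) = 5 + (3 - 6*b) = 8 - 6*b)
(F(R(4))*(-9))*(-17) = ((8 - 6*(-1 + 4)/(-3 + 4))*(-9))*(-17) = ((8 - 6*3/1)*(-9))*(-17) = ((8 - 6*3)*(-9))*(-17) = ((8 - 18)*(-9))*(-17) = -10*(-9)*(-17) = 90*(-17) = -1530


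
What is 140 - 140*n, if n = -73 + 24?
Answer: 7000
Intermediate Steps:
n = -49
140 - 140*n = 140 - 140*(-49) = 140 + 6860 = 7000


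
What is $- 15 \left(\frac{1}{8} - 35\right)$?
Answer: $\frac{4185}{8} \approx 523.13$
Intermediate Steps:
$- 15 \left(\frac{1}{8} - 35\right) = \left(-15\right) \left(- \frac{279}{8}\right) = \frac{4185}{8}$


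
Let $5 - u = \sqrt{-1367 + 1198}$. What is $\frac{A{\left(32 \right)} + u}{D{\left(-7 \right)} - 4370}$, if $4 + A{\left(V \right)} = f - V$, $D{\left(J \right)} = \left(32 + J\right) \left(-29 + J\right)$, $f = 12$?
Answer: $\frac{19}{5270} + \frac{13 i}{5270} \approx 0.0036053 + 0.0024668 i$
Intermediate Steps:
$D{\left(J \right)} = \left(-29 + J\right) \left(32 + J\right)$
$u = 5 - 13 i$ ($u = 5 - \sqrt{-1367 + 1198} = 5 - \sqrt{-169} = 5 - 13 i \approx 5.0 - 13.0 i$)
$A{\left(V \right)} = 8 - V$ ($A{\left(V \right)} = -4 - \left(-12 + V\right) = 8 - V$)
$\frac{A{\left(32 \right)} + u}{D{\left(-7 \right)} - 4370} = \frac{\left(8 - 32\right) + \left(5 - 13 i\right)}{\left(-928 + \left(-7\right)^{2} + 3 \left(-7\right)\right) - 4370} = \frac{\left(8 - 32\right) + \left(5 - 13 i\right)}{\left(-928 + 49 - 21\right) - 4370} = \frac{-24 + \left(5 - 13 i\right)}{-900 - 4370} = \frac{-19 - 13 i}{-5270} = \left(-19 - 13 i\right) \left(- \frac{1}{5270}\right) = \frac{19}{5270} + \frac{13 i}{5270}$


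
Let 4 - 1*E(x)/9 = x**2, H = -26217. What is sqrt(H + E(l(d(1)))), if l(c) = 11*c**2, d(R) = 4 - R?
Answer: 3*I*sqrt(12710) ≈ 338.22*I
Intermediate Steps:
E(x) = 36 - 9*x**2
sqrt(H + E(l(d(1)))) = sqrt(-26217 + (36 - 9*121*(4 - 1*1)**4)) = sqrt(-26217 + (36 - 9*121*(4 - 1)**4)) = sqrt(-26217 + (36 - 9*(11*3**2)**2)) = sqrt(-26217 + (36 - 9*(11*9)**2)) = sqrt(-26217 + (36 - 9*99**2)) = sqrt(-26217 + (36 - 9*9801)) = sqrt(-26217 + (36 - 88209)) = sqrt(-26217 - 88173) = sqrt(-114390) = 3*I*sqrt(12710)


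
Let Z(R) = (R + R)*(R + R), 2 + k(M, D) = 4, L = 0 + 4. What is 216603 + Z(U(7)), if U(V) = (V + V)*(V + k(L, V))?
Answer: 280107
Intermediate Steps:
L = 4
k(M, D) = 2 (k(M, D) = -2 + 4 = 2)
U(V) = 2*V*(2 + V) (U(V) = (V + V)*(V + 2) = (2*V)*(2 + V) = 2*V*(2 + V))
Z(R) = 4*R² (Z(R) = (2*R)*(2*R) = 4*R²)
216603 + Z(U(7)) = 216603 + 4*(2*7*(2 + 7))² = 216603 + 4*(2*7*9)² = 216603 + 4*126² = 216603 + 4*15876 = 216603 + 63504 = 280107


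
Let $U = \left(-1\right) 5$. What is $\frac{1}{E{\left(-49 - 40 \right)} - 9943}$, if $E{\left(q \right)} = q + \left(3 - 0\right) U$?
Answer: $- \frac{1}{10047} \approx -9.9532 \cdot 10^{-5}$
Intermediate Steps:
$U = -5$
$E{\left(q \right)} = -15 + q$ ($E{\left(q \right)} = q + \left(3 - 0\right) \left(-5\right) = q + \left(3 + 0\right) \left(-5\right) = q + 3 \left(-5\right) = q - 15 = -15 + q$)
$\frac{1}{E{\left(-49 - 40 \right)} - 9943} = \frac{1}{\left(-15 - 89\right) - 9943} = \frac{1}{-104 - 9943} = \frac{1}{-10047} = - \frac{1}{10047}$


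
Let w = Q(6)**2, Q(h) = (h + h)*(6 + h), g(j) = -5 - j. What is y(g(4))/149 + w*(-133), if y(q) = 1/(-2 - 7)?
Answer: -3698327809/1341 ≈ -2.7579e+6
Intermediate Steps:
Q(h) = 2*h*(6 + h) (Q(h) = (2*h)*(6 + h) = 2*h*(6 + h))
y(q) = -1/9 (y(q) = 1/(-9) = -1/9)
w = 20736 (w = (2*6*(6 + 6))**2 = (2*6*12)**2 = 144**2 = 20736)
y(g(4))/149 + w*(-133) = -1/9/149 + 20736*(-133) = -1/9*1/149 - 2757888 = -1/1341 - 2757888 = -3698327809/1341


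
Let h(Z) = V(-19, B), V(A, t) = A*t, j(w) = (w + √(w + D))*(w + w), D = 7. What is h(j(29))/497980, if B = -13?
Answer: 247/497980 ≈ 0.00049600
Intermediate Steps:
j(w) = 2*w*(w + √(7 + w)) (j(w) = (w + √(w + 7))*(w + w) = (w + √(7 + w))*(2*w) = 2*w*(w + √(7 + w)))
h(Z) = 247 (h(Z) = -19*(-13) = 247)
h(j(29))/497980 = 247/497980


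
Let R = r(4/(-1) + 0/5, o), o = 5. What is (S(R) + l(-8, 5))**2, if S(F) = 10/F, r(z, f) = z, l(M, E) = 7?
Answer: 81/4 ≈ 20.250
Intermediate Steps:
R = -4 (R = 4/(-1) + 0/5 = 4*(-1) + 0*(1/5) = -4 + 0 = -4)
(S(R) + l(-8, 5))**2 = (10/(-4) + 7)**2 = (10*(-1/4) + 7)**2 = (-5/2 + 7)**2 = (9/2)**2 = 81/4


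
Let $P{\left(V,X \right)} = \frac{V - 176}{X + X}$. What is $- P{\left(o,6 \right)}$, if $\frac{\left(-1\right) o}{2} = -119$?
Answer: $- \frac{31}{6} \approx -5.1667$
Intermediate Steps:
$o = 238$ ($o = \left(-2\right) \left(-119\right) = 238$)
$P{\left(V,X \right)} = \frac{-176 + V}{2 X}$
$- P{\left(o,6 \right)} = - \frac{-176 + 238}{2 \cdot 6} = - \frac{62}{2 \cdot 6} = \left(-1\right) \frac{31}{6} = - \frac{31}{6}$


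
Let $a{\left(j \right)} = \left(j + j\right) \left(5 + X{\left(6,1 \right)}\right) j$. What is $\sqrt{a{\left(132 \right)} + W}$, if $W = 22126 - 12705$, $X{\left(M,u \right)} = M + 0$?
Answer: $\sqrt{392749} \approx 626.7$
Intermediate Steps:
$X{\left(M,u \right)} = M$
$a{\left(j \right)} = 22 j^{2}$ ($a{\left(j \right)} = \left(j + j\right) \left(5 + 6\right) j = 2 j 11 j = 22 j j = 22 j^{2}$)
$W = 9421$ ($W = 22126 - 12705 = 9421$)
$\sqrt{a{\left(132 \right)} + W} = \sqrt{22 \cdot 132^{2} + 9421} = \sqrt{22 \cdot 17424 + 9421} = \sqrt{383328 + 9421} = \sqrt{392749}$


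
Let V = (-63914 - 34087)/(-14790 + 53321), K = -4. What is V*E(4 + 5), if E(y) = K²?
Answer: -1568016/38531 ≈ -40.695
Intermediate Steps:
E(y) = 16 (E(y) = (-4)² = 16)
V = -98001/38531 ≈ -2.5434
V*E(4 + 5) = -98001/38531*16 = -1568016/38531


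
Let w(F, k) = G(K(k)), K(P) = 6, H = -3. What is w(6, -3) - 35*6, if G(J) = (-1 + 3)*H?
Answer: -216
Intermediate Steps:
G(J) = -6 (G(J) = (-1 + 3)*(-3) = 2*(-3) = -6)
w(F, k) = -6
w(6, -3) - 35*6 = -6 - 35*6 = -6 - 210 = -216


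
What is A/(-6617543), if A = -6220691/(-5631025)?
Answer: -6220691/37263550071575 ≈ -1.6694e-7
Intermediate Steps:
A = 6220691/5631025 (A = -6220691*(-1/5631025) = 6220691/5631025 ≈ 1.1047)
A/(-6617543) = (6220691/5631025)/(-6617543) = (6220691/5631025)*(-1/6617543) = -6220691/37263550071575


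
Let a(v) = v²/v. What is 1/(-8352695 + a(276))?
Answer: -1/8352419 ≈ -1.1973e-7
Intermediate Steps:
a(v) = v
1/(-8352695 + a(276)) = 1/(-8352695 + 276) = 1/(-8352419) = -1/8352419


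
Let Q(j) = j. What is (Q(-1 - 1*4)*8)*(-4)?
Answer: 160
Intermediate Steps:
(Q(-1 - 1*4)*8)*(-4) = ((-1 - 1*4)*8)*(-4) = ((-1 - 4)*8)*(-4) = -5*8*(-4) = -40*(-4) = 160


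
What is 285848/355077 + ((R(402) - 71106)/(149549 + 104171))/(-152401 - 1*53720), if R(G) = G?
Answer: 622875988026082/773727875547885 ≈ 0.80503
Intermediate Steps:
285848/355077 + ((R(402) - 71106)/(149549 + 104171))/(-152401 - 1*53720) = 285848/355077 + ((402 - 71106)/(149549 + 104171))/(-152401 - 1*53720) = 285848*(1/355077) + (-70704/253720)/(-152401 - 53720) = 285848/355077 - 70704*1/253720/(-206121) = 285848/355077 - 8838/31715*(-1/206121) = 285848/355077 + 2946/2179042505 = 622875988026082/773727875547885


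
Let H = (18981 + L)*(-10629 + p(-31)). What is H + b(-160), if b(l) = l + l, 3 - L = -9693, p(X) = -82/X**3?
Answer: -9080537334509/29791 ≈ -3.0481e+8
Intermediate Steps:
p(X) = -82/X**3
L = 9696 (L = 3 - 1*(-9693) = 3 + 9693 = 9696)
H = -9080527801389/29791 (H = (18981 + 9696)*(-10629 - 82/(-31)**3) = 28677*(-10629 - 82*(-1/29791)) = 28677*(-10629 + 82/29791) = 28677*(-316648457/29791) = -9080527801389/29791 ≈ -3.0481e+8)
b(l) = 2*l
H + b(-160) = -9080527801389/29791 + 2*(-160) = -9080527801389/29791 - 320 = -9080537334509/29791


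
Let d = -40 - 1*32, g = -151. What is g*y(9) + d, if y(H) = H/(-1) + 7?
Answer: 230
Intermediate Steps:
y(H) = 7 - H (y(H) = H*(-1) + 7 = -H + 7 = 7 - H)
d = -72 (d = -40 - 32 = -72)
g*y(9) + d = -151*(7 - 1*9) - 72 = -151*(7 - 9) - 72 = -151*(-2) - 72 = 302 - 72 = 230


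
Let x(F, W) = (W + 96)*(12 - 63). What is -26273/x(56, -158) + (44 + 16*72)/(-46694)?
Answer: -615286607/73823214 ≈ -8.3346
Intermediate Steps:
x(F, W) = -4896 - 51*W (x(F, W) = (96 + W)*(-51) = -4896 - 51*W)
-26273/x(56, -158) + (44 + 16*72)/(-46694) = -26273/(-4896 - 51*(-158)) + (44 + 16*72)/(-46694) = -26273/(-4896 + 8058) + (44 + 1152)*(-1/46694) = -26273/3162 + 1196*(-1/46694) = -26273*1/3162 - 598/23347 = -26273/3162 - 598/23347 = -615286607/73823214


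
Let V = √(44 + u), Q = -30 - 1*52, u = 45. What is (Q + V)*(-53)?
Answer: 4346 - 53*√89 ≈ 3846.0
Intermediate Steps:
Q = -82 (Q = -30 - 52 = -82)
V = √89 (V = √(44 + 45) = √89 ≈ 9.4340)
(Q + V)*(-53) = (-82 + √89)*(-53) = 4346 - 53*√89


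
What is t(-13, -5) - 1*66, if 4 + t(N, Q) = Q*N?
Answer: -5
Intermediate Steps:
t(N, Q) = -4 + N*Q (t(N, Q) = -4 + Q*N = -4 + N*Q)
t(-13, -5) - 1*66 = (-4 - 13*(-5)) - 1*66 = (-4 + 65) - 66 = 61 - 66 = -5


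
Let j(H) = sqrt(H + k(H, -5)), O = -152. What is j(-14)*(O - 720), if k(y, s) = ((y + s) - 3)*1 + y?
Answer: -4360*I*sqrt(2) ≈ -6166.0*I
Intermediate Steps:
k(y, s) = -3 + s + 2*y (k(y, s) = ((s + y) - 3)*1 + y = (-3 + s + y)*1 + y = (-3 + s + y) + y = -3 + s + 2*y)
j(H) = sqrt(-8 + 3*H) (j(H) = sqrt(H + (-3 - 5 + 2*H)) = sqrt(H + (-8 + 2*H)) = sqrt(-8 + 3*H))
j(-14)*(O - 720) = sqrt(-8 + 3*(-14))*(-152 - 720) = sqrt(-8 - 42)*(-872) = sqrt(-50)*(-872) = (5*I*sqrt(2))*(-872) = -4360*I*sqrt(2)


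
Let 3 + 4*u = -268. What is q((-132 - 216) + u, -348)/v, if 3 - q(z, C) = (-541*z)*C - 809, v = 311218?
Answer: 78273233/311218 ≈ 251.51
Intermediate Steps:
u = -271/4 (u = -¾ + (¼)*(-268) = -¾ - 67 = -271/4 ≈ -67.750)
q(z, C) = 812 + 541*C*z (q(z, C) = 3 - ((-541*z)*C - 809) = 3 - (-541*C*z - 809) = 3 - (-809 - 541*C*z) = 3 + (809 + 541*C*z) = 812 + 541*C*z)
q((-132 - 216) + u, -348)/v = (812 + 541*(-348)*((-132 - 216) - 271/4))/311218 = (812 + 541*(-348)*(-348 - 271/4))*(1/311218) = (812 + 541*(-348)*(-1663/4))*(1/311218) = (812 + 78272421)*(1/311218) = 78273233*(1/311218) = 78273233/311218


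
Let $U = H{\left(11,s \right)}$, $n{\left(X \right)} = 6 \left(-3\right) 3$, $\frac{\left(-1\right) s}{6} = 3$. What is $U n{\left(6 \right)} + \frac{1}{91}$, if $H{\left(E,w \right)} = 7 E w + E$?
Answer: $\frac{6756751}{91} \approx 74250.0$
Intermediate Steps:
$s = -18$ ($s = \left(-6\right) 3 = -18$)
$H{\left(E,w \right)} = E + 7 E w$ ($H{\left(E,w \right)} = 7 E w + E = E + 7 E w$)
$n{\left(X \right)} = -54$ ($n{\left(X \right)} = \left(-18\right) 3 = -54$)
$U = -1375$ ($U = 11 \left(1 + 7 \left(-18\right)\right) = 11 \left(1 - 126\right) = 11 \left(-125\right) = -1375$)
$U n{\left(6 \right)} + \frac{1}{91} = \left(-1375\right) \left(-54\right) + \frac{1}{91} = 74250 + \frac{1}{91} = \frac{6756751}{91}$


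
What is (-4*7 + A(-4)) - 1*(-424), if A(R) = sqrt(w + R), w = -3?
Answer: 396 + I*sqrt(7) ≈ 396.0 + 2.6458*I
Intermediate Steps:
A(R) = sqrt(-3 + R)
(-4*7 + A(-4)) - 1*(-424) = (-4*7 + sqrt(-3 - 4)) - 1*(-424) = (-28 + sqrt(-7)) + 424 = (-28 + I*sqrt(7)) + 424 = 396 + I*sqrt(7)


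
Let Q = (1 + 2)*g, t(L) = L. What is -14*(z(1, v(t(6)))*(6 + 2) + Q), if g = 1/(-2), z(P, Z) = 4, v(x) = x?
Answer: -427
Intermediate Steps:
g = -½ ≈ -0.50000
Q = -3/2 (Q = (1 + 2)*(-½) = 3*(-½) = -3/2 ≈ -1.5000)
-14*(z(1, v(t(6)))*(6 + 2) + Q) = -14*(4*(6 + 2) - 3/2) = -14*(4*8 - 3/2) = -14*(32 - 3/2) = -14*61/2 = -427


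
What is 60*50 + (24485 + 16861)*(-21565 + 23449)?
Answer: 77898864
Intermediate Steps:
60*50 + (24485 + 16861)*(-21565 + 23449) = 3000 + 41346*1884 = 3000 + 77895864 = 77898864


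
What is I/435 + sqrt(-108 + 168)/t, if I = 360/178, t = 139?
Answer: 12/2581 + 2*sqrt(15)/139 ≈ 0.060376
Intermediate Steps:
I = 180/89 (I = 360*(1/178) = 180/89 ≈ 2.0225)
I/435 + sqrt(-108 + 168)/t = (180/89)/435 + sqrt(-108 + 168)/139 = (180/89)*(1/435) + sqrt(60)*(1/139) = 12/2581 + (2*sqrt(15))*(1/139) = 12/2581 + 2*sqrt(15)/139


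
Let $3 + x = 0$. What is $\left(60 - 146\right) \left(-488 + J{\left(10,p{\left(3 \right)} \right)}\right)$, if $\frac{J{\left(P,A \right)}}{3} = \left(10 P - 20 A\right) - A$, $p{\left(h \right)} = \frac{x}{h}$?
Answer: $10750$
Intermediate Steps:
$x = -3$ ($x = -3 + 0 = -3$)
$p{\left(h \right)} = - \frac{3}{h}$
$J{\left(P,A \right)} = - 63 A + 30 P$ ($J{\left(P,A \right)} = 3 \left(\left(10 P - 20 A\right) - A\right) = 3 \left(\left(- 20 A + 10 P\right) - A\right) = 3 \left(- 21 A + 10 P\right) = - 63 A + 30 P$)
$\left(60 - 146\right) \left(-488 + J{\left(10,p{\left(3 \right)} \right)}\right) = \left(60 - 146\right) \left(-488 + \left(- 63 \left(- \frac{3}{3}\right) + 30 \cdot 10\right)\right) = - 86 \left(-488 + \left(- 63 \left(\left(-3\right) \frac{1}{3}\right) + 300\right)\right) = - 86 \left(-488 + \left(\left(-63\right) \left(-1\right) + 300\right)\right) = - 86 \left(-488 + \left(63 + 300\right)\right) = - 86 \left(-488 + 363\right) = \left(-86\right) \left(-125\right) = 10750$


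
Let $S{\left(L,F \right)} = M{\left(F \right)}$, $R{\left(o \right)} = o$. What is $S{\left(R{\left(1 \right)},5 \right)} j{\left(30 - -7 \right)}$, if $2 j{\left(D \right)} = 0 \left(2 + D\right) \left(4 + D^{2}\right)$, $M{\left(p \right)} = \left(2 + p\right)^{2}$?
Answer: $0$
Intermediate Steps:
$S{\left(L,F \right)} = \left(2 + F\right)^{2}$
$j{\left(D \right)} = 0$ ($j{\left(D \right)} = \frac{0 \left(2 + D\right) \left(4 + D^{2}\right)}{2} = \frac{1}{2} \cdot 0 = 0$)
$S{\left(R{\left(1 \right)},5 \right)} j{\left(30 - -7 \right)} = \left(2 + 5\right)^{2} \cdot 0 = 7^{2} \cdot 0 = 49 \cdot 0 = 0$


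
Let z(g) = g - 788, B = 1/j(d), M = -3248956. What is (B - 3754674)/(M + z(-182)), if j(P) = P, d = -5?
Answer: 18773371/16249630 ≈ 1.1553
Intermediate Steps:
B = -1/5 (B = 1/(-5) = -1/5 ≈ -0.20000)
z(g) = -788 + g
(B - 3754674)/(M + z(-182)) = (-1/5 - 3754674)/(-3248956 + (-788 - 182)) = -18773371/(5*(-3248956 - 970)) = -18773371/5/(-3249926) = -18773371/5*(-1/3249926) = 18773371/16249630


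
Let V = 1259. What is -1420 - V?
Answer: -2679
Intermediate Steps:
-1420 - V = -1420 - 1*1259 = -1420 - 1259 = -2679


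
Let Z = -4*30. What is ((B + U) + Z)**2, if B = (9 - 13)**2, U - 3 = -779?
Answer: 774400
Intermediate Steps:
U = -776 (U = 3 - 779 = -776)
Z = -120
B = 16 (B = (-4)**2 = 16)
((B + U) + Z)**2 = ((16 - 776) - 120)**2 = (-760 - 120)**2 = (-880)**2 = 774400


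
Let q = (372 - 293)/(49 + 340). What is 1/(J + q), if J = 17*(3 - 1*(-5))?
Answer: 389/52983 ≈ 0.0073420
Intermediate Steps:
J = 136 (J = 17*(3 + 5) = 17*8 = 136)
q = 79/389 ≈ 0.20308
1/(J + q) = 1/(136 + 79/389) = 1/(52983/389) = 389/52983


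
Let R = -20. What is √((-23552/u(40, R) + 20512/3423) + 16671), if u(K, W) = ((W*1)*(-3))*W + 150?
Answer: √4891648805799/17115 ≈ 129.23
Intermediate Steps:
u(K, W) = 150 - 3*W² (u(K, W) = (W*(-3))*W + 150 = (-3*W)*W + 150 = -3*W² + 150 = 150 - 3*W²)
√((-23552/u(40, R) + 20512/3423) + 16671) = √((-23552/(150 - 3*(-20)²) + 20512/3423) + 16671) = √((-23552/(150 - 3*400) + 20512*(1/3423)) + 16671) = √((-23552/(150 - 1200) + 20512/3423) + 16671) = √((-23552/(-1050) + 20512/3423) + 16671) = √((-23552*(-1/1050) + 20512/3423) + 16671) = √((11776/525 + 20512/3423) + 16671) = √(2432288/85575 + 16671) = √(1429053113/85575) = √4891648805799/17115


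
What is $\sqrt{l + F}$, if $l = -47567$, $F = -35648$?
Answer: $i \sqrt{83215} \approx 288.47 i$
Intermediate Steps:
$\sqrt{l + F} = \sqrt{-47567 - 35648} = \sqrt{-83215} = i \sqrt{83215}$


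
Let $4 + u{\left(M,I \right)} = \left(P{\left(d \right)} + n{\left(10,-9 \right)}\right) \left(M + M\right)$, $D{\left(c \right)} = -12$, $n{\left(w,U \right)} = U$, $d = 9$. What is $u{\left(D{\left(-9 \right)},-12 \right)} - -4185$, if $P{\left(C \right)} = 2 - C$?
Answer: $4565$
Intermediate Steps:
$u{\left(M,I \right)} = -4 - 32 M$ ($u{\left(M,I \right)} = -4 + \left(\left(2 - 9\right) - 9\right) \left(M + M\right) = -4 + \left(\left(2 - 9\right) - 9\right) 2 M = -4 + \left(-7 - 9\right) 2 M = -4 - 16 \cdot 2 M = -4 - 32 M$)
$u{\left(D{\left(-9 \right)},-12 \right)} - -4185 = \left(-4 - -384\right) - -4185 = \left(-4 + 384\right) + 4185 = 380 + 4185 = 4565$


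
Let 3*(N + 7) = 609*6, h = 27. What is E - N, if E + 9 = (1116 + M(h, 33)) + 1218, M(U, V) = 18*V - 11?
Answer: 1697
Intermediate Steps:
M(U, V) = -11 + 18*V
E = 2908 (E = -9 + ((1116 + (-11 + 18*33)) + 1218) = -9 + ((1116 + (-11 + 594)) + 1218) = -9 + ((1116 + 583) + 1218) = -9 + (1699 + 1218) = -9 + 2917 = 2908)
N = 1211 (N = -7 + (609*6)/3 = -7 + (⅓)*3654 = -7 + 1218 = 1211)
E - N = 2908 - 1*1211 = 2908 - 1211 = 1697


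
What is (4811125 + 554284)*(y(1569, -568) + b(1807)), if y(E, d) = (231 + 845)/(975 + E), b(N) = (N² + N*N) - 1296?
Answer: 22280251157716069/636 ≈ 3.5032e+13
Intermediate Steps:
b(N) = -1296 + 2*N² (b(N) = (N² + N²) - 1296 = 2*N² - 1296 = -1296 + 2*N²)
y(E, d) = 1076/(975 + E)
(4811125 + 554284)*(y(1569, -568) + b(1807)) = (4811125 + 554284)*(1076/(975 + 1569) + (-1296 + 2*1807²)) = 5365409*(1076/2544 + (-1296 + 2*3265249)) = 5365409*(1076*(1/2544) + (-1296 + 6530498)) = 5365409*(269/636 + 6529202) = 5365409*(4152572741/636) = 22280251157716069/636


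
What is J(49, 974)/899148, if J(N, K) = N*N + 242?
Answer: 881/299716 ≈ 0.0029394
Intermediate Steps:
J(N, K) = 242 + N² (J(N, K) = N² + 242 = 242 + N²)
J(49, 974)/899148 = (242 + 49²)/899148 = (242 + 2401)*(1/899148) = 2643*(1/899148) = 881/299716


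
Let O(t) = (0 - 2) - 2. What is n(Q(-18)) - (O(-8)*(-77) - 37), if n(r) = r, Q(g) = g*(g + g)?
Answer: 377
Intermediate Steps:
Q(g) = 2*g² (Q(g) = g*(2*g) = 2*g²)
O(t) = -4 (O(t) = -2 - 2 = -4)
n(Q(-18)) - (O(-8)*(-77) - 37) = 2*(-18)² - (-4*(-77) - 37) = 2*324 - (308 - 37) = 648 - 1*271 = 648 - 271 = 377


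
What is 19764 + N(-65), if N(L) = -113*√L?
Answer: 19764 - 113*I*√65 ≈ 19764.0 - 911.04*I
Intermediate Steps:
19764 + N(-65) = 19764 - 113*I*√65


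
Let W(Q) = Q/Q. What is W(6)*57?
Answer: 57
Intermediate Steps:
W(Q) = 1
W(6)*57 = 1*57 = 57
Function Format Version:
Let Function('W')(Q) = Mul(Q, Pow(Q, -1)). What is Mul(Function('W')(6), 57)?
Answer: 57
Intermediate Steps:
Function('W')(Q) = 1
Mul(Function('W')(6), 57) = Mul(1, 57) = 57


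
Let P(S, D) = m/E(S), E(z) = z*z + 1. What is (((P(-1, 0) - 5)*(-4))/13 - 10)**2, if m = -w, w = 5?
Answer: 10000/169 ≈ 59.172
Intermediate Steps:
E(z) = 1 + z**2 (E(z) = z**2 + 1 = 1 + z**2)
m = -5 (m = -1*5 = -5)
P(S, D) = -5/(1 + S**2)
(((P(-1, 0) - 5)*(-4))/13 - 10)**2 = (((-5/(1 + (-1)**2) - 5)*(-4))/13 - 10)**2 = (((-5/(1 + 1) - 5)*(-4))*(1/13) - 10)**2 = (((-5/2 - 5)*(-4))*(1/13) - 10)**2 = (-15/2*(-4)*(1/13) - 10)**2 = (30*(1/13) - 10)**2 = (30/13 - 10)**2 = (-100/13)**2 = 10000/169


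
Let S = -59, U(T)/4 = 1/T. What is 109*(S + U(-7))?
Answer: -45453/7 ≈ -6493.3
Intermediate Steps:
U(T) = 4/T
109*(S + U(-7)) = 109*(-59 + 4/(-7)) = 109*(-59 + 4*(-1/7)) = 109*(-59 - 4/7) = 109*(-417/7) = -45453/7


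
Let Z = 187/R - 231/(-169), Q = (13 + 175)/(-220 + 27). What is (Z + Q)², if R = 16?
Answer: 39744891966025/272350384384 ≈ 145.93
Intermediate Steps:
Q = -188/193 (Q = 188/(-193) = 188*(-1/193) = -188/193 ≈ -0.97409)
Z = 35299/2704 (Z = 187/16 - 231/(-169) = 187*(1/16) - 231*(-1/169) = 187/16 + 231/169 = 35299/2704 ≈ 13.054)
(Z + Q)² = (35299/2704 - 188/193)² = (6304355/521872)² = 39744891966025/272350384384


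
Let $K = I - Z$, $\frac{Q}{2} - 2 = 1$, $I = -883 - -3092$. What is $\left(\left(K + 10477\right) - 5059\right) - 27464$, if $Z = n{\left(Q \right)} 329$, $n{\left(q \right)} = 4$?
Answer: $-21153$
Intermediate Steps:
$I = 2209$ ($I = -883 + 3092 = 2209$)
$Q = 6$ ($Q = 4 + 2 \cdot 1 = 4 + 2 = 6$)
$Z = 1316$ ($Z = 4 \cdot 329 = 1316$)
$K = 893$ ($K = 2209 - 1316 = 893$)
$\left(\left(K + 10477\right) - 5059\right) - 27464 = \left(\left(893 + 10477\right) - 5059\right) - 27464 = \left(11370 - 5059\right) - 27464 = 6311 - 27464 = -21153$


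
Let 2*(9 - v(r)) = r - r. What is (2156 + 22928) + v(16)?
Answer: 25093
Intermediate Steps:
v(r) = 9 (v(r) = 9 - (r - r)/2 = 9 - ½*0 = 9 + 0 = 9)
(2156 + 22928) + v(16) = (2156 + 22928) + 9 = 25084 + 9 = 25093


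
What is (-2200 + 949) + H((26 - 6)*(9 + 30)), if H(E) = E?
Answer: -471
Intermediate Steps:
(-2200 + 949) + H((26 - 6)*(9 + 30)) = (-2200 + 949) + (26 - 6)*(9 + 30) = -1251 + 20*39 = -1251 + 780 = -471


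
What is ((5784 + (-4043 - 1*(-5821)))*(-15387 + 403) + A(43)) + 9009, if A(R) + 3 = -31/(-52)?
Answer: -5891600073/52 ≈ -1.1330e+8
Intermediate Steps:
A(R) = -125/52 (A(R) = -3 - 31/(-52) = -3 - 31*(-1/52) = -3 + 31/52 = -125/52)
((5784 + (-4043 - 1*(-5821)))*(-15387 + 403) + A(43)) + 9009 = ((5784 + (-4043 - 1*(-5821)))*(-15387 + 403) - 125/52) + 9009 = ((5784 + (-4043 + 5821))*(-14984) - 125/52) + 9009 = ((5784 + 1778)*(-14984) - 125/52) + 9009 = (7562*(-14984) - 125/52) + 9009 = (-113309008 - 125/52) + 9009 = -5892068541/52 + 9009 = -5891600073/52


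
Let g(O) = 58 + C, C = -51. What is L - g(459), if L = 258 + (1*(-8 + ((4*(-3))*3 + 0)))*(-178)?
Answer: 8083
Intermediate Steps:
g(O) = 7 (g(O) = 58 - 51 = 7)
L = 8090 (L = 258 + (1*(-8 + (-12*3 + 0)))*(-178) = 258 + (1*(-8 + (-36 + 0)))*(-178) = 258 + (1*(-8 - 36))*(-178) = 258 + (1*(-44))*(-178) = 258 - 44*(-178) = 258 + 7832 = 8090)
L - g(459) = 8090 - 1*7 = 8090 - 7 = 8083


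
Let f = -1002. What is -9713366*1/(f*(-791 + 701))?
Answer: -4856683/45090 ≈ -107.71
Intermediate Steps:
-9713366*1/(f*(-791 + 701)) = -9713366*(-1/(1002*(-791 + 701))) = -9713366/((-90*(-1002))) = -9713366/90180 = -9713366*1/90180 = -4856683/45090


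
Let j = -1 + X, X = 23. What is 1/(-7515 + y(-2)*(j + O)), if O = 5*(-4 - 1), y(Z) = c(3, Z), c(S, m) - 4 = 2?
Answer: -1/7533 ≈ -0.00013275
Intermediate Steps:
c(S, m) = 6 (c(S, m) = 4 + 2 = 6)
y(Z) = 6
O = -25 (O = 5*(-5) = -25)
j = 22 (j = -1 + 23 = 22)
1/(-7515 + y(-2)*(j + O)) = 1/(-7515 + 6*(22 - 25)) = 1/(-7515 + 6*(-3)) = 1/(-7515 - 18) = 1/(-7533) = -1/7533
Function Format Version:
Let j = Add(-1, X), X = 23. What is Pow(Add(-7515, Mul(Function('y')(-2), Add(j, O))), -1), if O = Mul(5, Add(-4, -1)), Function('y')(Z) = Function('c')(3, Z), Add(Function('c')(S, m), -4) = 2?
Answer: Rational(-1, 7533) ≈ -0.00013275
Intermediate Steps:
Function('c')(S, m) = 6 (Function('c')(S, m) = Add(4, 2) = 6)
Function('y')(Z) = 6
O = -25 (O = Mul(5, -5) = -25)
j = 22 (j = Add(-1, 23) = 22)
Pow(Add(-7515, Mul(Function('y')(-2), Add(j, O))), -1) = Pow(Add(-7515, Mul(6, Add(22, -25))), -1) = Pow(Add(-7515, Mul(6, -3)), -1) = Pow(Add(-7515, -18), -1) = Pow(-7533, -1) = Rational(-1, 7533)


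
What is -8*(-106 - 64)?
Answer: 1360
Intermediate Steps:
-8*(-106 - 64) = -8*(-170) = 1360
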